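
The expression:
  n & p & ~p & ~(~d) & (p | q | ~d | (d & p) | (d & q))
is never true.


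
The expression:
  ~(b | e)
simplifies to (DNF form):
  ~b & ~e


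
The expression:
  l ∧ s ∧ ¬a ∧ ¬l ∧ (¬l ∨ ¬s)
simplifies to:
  False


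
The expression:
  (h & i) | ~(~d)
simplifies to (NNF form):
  d | (h & i)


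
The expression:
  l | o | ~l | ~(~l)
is always true.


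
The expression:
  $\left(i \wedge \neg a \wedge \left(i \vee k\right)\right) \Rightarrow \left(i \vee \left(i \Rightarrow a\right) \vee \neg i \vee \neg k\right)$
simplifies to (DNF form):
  $\text{True}$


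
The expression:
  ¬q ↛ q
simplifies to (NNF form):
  ¬q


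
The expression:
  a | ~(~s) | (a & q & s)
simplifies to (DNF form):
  a | s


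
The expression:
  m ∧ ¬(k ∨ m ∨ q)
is never true.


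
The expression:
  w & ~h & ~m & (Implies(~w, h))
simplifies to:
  w & ~h & ~m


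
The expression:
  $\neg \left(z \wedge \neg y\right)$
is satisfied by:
  {y: True, z: False}
  {z: False, y: False}
  {z: True, y: True}


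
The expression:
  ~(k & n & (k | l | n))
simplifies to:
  ~k | ~n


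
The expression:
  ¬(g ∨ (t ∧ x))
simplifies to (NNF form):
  ¬g ∧ (¬t ∨ ¬x)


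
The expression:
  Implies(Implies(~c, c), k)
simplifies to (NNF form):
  k | ~c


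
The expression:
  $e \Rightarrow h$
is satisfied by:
  {h: True, e: False}
  {e: False, h: False}
  {e: True, h: True}


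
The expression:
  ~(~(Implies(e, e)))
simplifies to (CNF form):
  True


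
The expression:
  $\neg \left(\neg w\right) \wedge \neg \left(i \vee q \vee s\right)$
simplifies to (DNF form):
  $w \wedge \neg i \wedge \neg q \wedge \neg s$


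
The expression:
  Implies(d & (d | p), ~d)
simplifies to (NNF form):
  ~d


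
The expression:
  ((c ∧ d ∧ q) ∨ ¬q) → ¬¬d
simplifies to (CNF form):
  d ∨ q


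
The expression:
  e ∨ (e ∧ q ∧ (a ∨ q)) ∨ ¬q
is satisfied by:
  {e: True, q: False}
  {q: False, e: False}
  {q: True, e: True}


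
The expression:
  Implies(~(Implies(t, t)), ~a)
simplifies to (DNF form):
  True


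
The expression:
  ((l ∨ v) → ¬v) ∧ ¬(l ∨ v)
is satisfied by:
  {v: False, l: False}


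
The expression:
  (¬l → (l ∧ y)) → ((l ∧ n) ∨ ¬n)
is always true.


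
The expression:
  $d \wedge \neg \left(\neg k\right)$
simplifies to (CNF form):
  $d \wedge k$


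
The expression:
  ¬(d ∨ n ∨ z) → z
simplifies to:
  d ∨ n ∨ z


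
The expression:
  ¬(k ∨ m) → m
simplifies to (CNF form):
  k ∨ m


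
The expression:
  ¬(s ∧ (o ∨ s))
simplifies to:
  ¬s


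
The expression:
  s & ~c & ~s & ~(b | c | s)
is never true.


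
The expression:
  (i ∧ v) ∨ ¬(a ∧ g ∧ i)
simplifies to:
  v ∨ ¬a ∨ ¬g ∨ ¬i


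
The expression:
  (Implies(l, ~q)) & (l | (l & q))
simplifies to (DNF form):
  l & ~q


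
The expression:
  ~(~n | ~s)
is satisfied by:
  {s: True, n: True}


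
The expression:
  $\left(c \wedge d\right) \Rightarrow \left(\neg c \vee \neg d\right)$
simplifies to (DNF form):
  $\neg c \vee \neg d$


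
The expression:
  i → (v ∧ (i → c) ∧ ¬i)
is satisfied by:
  {i: False}


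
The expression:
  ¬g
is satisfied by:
  {g: False}


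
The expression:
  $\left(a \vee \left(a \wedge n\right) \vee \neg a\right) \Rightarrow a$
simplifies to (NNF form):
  $a$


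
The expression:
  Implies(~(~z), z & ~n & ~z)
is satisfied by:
  {z: False}


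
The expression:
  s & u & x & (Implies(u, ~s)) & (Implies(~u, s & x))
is never true.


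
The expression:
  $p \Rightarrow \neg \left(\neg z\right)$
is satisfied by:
  {z: True, p: False}
  {p: False, z: False}
  {p: True, z: True}


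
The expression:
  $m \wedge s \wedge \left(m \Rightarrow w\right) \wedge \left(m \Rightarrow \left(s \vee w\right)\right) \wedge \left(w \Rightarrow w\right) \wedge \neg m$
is never true.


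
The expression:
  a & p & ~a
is never true.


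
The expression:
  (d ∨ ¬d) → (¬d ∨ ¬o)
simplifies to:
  ¬d ∨ ¬o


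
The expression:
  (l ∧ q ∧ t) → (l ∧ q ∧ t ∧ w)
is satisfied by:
  {w: True, l: False, q: False, t: False}
  {t: False, l: False, w: False, q: False}
  {t: True, w: True, l: False, q: False}
  {t: True, l: False, w: False, q: False}
  {q: True, w: True, t: False, l: False}
  {q: True, t: False, l: False, w: False}
  {q: True, t: True, w: True, l: False}
  {q: True, t: True, l: False, w: False}
  {w: True, l: True, q: False, t: False}
  {l: True, q: False, w: False, t: False}
  {t: True, l: True, w: True, q: False}
  {t: True, l: True, q: False, w: False}
  {w: True, l: True, q: True, t: False}
  {l: True, q: True, t: False, w: False}
  {t: True, l: True, q: True, w: True}


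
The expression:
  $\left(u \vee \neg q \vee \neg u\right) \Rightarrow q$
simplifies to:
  $q$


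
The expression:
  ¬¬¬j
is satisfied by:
  {j: False}


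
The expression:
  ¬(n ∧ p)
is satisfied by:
  {p: False, n: False}
  {n: True, p: False}
  {p: True, n: False}


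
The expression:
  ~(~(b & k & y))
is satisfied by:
  {b: True, y: True, k: True}


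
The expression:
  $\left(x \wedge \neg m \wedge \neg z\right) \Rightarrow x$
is always true.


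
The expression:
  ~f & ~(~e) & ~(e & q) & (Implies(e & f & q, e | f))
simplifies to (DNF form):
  e & ~f & ~q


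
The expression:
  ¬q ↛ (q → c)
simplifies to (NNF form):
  False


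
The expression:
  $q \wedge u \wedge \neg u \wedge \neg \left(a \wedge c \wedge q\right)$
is never true.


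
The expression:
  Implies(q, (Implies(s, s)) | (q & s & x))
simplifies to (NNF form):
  True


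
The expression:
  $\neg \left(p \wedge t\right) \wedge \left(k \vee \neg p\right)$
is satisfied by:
  {k: True, t: False, p: False}
  {t: False, p: False, k: False}
  {k: True, t: True, p: False}
  {t: True, k: False, p: False}
  {p: True, k: True, t: False}


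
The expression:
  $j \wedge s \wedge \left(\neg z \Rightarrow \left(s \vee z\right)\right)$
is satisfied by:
  {j: True, s: True}


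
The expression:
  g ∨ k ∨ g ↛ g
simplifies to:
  g ∨ k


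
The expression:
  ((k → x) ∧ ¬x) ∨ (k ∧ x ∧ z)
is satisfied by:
  {z: True, x: False, k: False}
  {z: False, x: False, k: False}
  {x: True, k: True, z: True}


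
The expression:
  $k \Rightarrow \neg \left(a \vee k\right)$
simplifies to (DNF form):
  $\neg k$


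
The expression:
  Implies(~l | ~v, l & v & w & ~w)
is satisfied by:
  {v: True, l: True}


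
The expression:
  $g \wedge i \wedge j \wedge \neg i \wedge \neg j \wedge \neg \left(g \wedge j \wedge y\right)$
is never true.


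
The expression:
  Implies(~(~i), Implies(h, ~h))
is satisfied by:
  {h: False, i: False}
  {i: True, h: False}
  {h: True, i: False}


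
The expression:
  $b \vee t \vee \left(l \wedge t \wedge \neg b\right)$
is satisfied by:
  {b: True, t: True}
  {b: True, t: False}
  {t: True, b: False}


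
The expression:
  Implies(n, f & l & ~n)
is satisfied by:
  {n: False}


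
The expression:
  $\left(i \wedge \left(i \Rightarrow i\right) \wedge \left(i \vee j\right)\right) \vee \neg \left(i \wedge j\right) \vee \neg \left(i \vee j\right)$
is always true.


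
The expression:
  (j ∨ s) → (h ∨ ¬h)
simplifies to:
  True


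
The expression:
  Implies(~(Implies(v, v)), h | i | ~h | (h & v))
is always true.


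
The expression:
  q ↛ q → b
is always true.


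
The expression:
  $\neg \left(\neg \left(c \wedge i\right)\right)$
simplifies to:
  $c \wedge i$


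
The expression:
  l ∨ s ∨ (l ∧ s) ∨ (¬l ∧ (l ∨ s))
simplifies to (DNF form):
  l ∨ s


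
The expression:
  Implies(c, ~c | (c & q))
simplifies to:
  q | ~c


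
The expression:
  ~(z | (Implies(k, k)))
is never true.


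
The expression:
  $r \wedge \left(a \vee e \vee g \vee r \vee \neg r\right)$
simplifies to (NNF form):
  $r$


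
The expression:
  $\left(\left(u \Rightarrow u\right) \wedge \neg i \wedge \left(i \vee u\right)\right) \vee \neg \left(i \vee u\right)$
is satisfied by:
  {i: False}


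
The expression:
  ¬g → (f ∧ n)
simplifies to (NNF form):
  g ∨ (f ∧ n)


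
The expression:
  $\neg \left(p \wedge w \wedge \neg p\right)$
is always true.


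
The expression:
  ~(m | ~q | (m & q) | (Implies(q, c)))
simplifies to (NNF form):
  q & ~c & ~m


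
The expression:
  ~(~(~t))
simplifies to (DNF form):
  ~t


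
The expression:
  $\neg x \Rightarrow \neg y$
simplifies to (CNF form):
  $x \vee \neg y$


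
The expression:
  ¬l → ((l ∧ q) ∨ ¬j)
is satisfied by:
  {l: True, j: False}
  {j: False, l: False}
  {j: True, l: True}


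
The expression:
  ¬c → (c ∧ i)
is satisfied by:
  {c: True}


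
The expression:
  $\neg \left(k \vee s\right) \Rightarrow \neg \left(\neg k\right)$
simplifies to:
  $k \vee s$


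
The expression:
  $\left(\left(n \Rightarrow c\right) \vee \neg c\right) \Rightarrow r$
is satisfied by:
  {r: True}


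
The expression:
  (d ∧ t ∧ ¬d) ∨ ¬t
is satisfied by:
  {t: False}


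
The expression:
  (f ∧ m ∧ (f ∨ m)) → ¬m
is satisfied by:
  {m: False, f: False}
  {f: True, m: False}
  {m: True, f: False}


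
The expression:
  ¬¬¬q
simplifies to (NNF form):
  ¬q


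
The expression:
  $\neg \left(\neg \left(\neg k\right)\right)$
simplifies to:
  $\neg k$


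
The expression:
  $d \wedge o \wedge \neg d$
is never true.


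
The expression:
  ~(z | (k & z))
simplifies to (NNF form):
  ~z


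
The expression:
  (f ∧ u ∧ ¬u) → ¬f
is always true.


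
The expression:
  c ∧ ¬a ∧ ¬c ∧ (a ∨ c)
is never true.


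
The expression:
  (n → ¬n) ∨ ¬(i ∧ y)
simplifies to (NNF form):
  ¬i ∨ ¬n ∨ ¬y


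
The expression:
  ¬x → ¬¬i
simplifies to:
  i ∨ x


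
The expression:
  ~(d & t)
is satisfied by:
  {t: False, d: False}
  {d: True, t: False}
  {t: True, d: False}


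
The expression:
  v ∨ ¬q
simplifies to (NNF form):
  v ∨ ¬q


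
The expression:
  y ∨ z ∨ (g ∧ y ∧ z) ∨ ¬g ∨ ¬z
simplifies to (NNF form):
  True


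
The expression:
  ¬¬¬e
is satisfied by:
  {e: False}


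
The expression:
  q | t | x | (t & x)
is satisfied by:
  {t: True, x: True, q: True}
  {t: True, x: True, q: False}
  {t: True, q: True, x: False}
  {t: True, q: False, x: False}
  {x: True, q: True, t: False}
  {x: True, q: False, t: False}
  {q: True, x: False, t: False}


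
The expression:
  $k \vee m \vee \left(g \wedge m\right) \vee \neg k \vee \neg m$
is always true.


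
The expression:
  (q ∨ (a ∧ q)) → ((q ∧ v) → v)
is always true.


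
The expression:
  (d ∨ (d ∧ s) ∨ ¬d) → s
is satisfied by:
  {s: True}


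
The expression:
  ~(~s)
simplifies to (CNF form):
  s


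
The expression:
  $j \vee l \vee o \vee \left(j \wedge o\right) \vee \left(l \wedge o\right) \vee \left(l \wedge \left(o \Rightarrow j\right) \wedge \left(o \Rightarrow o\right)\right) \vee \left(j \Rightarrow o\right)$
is always true.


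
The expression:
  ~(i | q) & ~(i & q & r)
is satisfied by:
  {q: False, i: False}


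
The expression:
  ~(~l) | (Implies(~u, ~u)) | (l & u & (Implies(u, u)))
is always true.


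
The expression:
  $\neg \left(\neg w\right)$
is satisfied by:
  {w: True}


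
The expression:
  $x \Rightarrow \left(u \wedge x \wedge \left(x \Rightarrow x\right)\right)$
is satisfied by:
  {u: True, x: False}
  {x: False, u: False}
  {x: True, u: True}


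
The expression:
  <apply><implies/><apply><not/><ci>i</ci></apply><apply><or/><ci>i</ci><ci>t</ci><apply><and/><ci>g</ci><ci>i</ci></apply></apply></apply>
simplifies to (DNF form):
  <apply><or/><ci>i</ci><ci>t</ci></apply>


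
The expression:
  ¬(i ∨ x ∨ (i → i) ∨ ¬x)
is never true.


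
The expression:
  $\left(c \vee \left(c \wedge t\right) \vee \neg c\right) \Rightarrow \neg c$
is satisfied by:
  {c: False}


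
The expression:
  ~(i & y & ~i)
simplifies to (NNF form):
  True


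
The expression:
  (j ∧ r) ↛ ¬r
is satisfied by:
  {r: True, j: True}


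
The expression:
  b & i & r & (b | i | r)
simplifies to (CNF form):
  b & i & r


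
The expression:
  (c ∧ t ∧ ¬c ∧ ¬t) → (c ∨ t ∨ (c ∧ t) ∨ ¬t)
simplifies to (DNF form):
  True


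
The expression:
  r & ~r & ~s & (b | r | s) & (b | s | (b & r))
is never true.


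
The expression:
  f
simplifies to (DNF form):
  f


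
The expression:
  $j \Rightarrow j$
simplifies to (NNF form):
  $\text{True}$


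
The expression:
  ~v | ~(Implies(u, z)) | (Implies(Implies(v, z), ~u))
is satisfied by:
  {u: False, v: False, z: False}
  {z: True, u: False, v: False}
  {v: True, u: False, z: False}
  {z: True, v: True, u: False}
  {u: True, z: False, v: False}
  {z: True, u: True, v: False}
  {v: True, u: True, z: False}


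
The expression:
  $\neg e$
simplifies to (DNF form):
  $\neg e$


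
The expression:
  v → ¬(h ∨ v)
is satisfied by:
  {v: False}


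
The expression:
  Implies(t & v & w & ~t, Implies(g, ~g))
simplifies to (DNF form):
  True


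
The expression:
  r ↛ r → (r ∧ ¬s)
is always true.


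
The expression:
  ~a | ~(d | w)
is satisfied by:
  {w: False, a: False, d: False}
  {d: True, w: False, a: False}
  {w: True, d: False, a: False}
  {d: True, w: True, a: False}
  {a: True, d: False, w: False}


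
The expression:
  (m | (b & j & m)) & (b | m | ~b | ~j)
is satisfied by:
  {m: True}


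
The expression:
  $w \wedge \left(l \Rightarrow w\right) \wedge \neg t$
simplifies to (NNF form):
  $w \wedge \neg t$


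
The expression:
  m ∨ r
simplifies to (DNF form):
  m ∨ r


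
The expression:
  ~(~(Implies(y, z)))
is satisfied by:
  {z: True, y: False}
  {y: False, z: False}
  {y: True, z: True}


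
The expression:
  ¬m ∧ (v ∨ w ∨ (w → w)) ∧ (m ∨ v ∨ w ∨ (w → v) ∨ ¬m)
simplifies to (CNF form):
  ¬m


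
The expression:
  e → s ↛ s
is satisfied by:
  {e: False}


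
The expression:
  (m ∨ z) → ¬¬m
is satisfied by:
  {m: True, z: False}
  {z: False, m: False}
  {z: True, m: True}


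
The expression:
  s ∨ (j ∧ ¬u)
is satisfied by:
  {s: True, j: True, u: False}
  {s: True, j: False, u: False}
  {s: True, u: True, j: True}
  {s: True, u: True, j: False}
  {j: True, u: False, s: False}


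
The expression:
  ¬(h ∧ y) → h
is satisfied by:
  {h: True}


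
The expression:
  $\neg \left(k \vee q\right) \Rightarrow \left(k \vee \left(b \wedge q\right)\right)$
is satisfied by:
  {k: True, q: True}
  {k: True, q: False}
  {q: True, k: False}


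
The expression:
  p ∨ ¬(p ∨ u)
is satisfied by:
  {p: True, u: False}
  {u: False, p: False}
  {u: True, p: True}


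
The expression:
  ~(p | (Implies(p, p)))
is never true.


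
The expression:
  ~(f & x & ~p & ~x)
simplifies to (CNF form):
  True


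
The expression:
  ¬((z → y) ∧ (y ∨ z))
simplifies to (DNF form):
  ¬y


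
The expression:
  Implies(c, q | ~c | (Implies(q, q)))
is always true.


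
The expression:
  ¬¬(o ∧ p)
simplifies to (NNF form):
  o ∧ p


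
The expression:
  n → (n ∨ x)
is always true.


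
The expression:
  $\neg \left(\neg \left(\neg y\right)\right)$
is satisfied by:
  {y: False}


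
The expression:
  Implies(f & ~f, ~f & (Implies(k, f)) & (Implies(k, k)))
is always true.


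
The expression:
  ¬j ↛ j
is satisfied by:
  {j: False}


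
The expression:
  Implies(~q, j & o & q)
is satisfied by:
  {q: True}


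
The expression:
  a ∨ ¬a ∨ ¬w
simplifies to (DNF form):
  True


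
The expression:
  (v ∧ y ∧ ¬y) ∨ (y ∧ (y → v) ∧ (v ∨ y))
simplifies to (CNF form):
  v ∧ y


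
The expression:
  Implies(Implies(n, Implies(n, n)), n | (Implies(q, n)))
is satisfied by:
  {n: True, q: False}
  {q: False, n: False}
  {q: True, n: True}


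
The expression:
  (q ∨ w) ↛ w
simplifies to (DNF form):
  q ∧ ¬w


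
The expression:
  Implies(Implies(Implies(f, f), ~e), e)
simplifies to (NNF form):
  e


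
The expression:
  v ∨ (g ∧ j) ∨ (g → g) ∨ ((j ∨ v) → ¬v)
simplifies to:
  True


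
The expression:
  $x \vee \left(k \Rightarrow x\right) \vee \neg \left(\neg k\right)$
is always true.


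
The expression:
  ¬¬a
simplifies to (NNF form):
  a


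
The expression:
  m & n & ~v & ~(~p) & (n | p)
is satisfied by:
  {m: True, p: True, n: True, v: False}


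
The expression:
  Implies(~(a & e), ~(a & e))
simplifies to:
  True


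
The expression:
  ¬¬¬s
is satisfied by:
  {s: False}


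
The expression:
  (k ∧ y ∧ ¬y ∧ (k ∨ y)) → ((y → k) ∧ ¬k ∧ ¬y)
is always true.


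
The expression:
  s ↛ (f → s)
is never true.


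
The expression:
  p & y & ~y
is never true.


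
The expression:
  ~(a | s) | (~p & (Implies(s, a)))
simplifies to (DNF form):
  (a & ~p) | (~a & ~s)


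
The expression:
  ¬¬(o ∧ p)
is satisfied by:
  {p: True, o: True}


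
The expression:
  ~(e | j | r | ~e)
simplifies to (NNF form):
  False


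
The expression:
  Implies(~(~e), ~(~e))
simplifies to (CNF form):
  True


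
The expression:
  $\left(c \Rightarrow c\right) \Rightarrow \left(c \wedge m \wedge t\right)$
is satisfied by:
  {t: True, m: True, c: True}


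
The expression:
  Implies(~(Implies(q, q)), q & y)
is always true.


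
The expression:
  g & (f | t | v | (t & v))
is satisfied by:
  {g: True, t: True, v: True, f: True}
  {g: True, t: True, v: True, f: False}
  {g: True, t: True, f: True, v: False}
  {g: True, t: True, f: False, v: False}
  {g: True, v: True, f: True, t: False}
  {g: True, v: True, f: False, t: False}
  {g: True, v: False, f: True, t: False}


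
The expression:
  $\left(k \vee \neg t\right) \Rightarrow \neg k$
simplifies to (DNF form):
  $\neg k$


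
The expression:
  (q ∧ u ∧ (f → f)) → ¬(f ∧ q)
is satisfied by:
  {u: False, q: False, f: False}
  {f: True, u: False, q: False}
  {q: True, u: False, f: False}
  {f: True, q: True, u: False}
  {u: True, f: False, q: False}
  {f: True, u: True, q: False}
  {q: True, u: True, f: False}


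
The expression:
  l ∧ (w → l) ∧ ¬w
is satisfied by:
  {l: True, w: False}


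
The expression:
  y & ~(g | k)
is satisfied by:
  {y: True, g: False, k: False}


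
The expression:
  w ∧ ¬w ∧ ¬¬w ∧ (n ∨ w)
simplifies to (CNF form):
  False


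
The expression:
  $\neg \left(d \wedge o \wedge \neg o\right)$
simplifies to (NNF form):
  $\text{True}$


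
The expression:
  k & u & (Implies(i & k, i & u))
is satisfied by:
  {u: True, k: True}


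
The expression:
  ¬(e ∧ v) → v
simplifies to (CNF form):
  v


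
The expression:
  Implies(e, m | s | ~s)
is always true.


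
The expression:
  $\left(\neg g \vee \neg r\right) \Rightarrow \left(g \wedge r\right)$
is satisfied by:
  {r: True, g: True}


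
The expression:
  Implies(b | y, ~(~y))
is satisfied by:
  {y: True, b: False}
  {b: False, y: False}
  {b: True, y: True}


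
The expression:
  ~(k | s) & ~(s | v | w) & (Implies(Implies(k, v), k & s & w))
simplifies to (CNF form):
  False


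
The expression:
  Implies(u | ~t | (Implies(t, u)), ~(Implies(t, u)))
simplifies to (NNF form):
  t & ~u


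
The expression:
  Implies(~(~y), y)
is always true.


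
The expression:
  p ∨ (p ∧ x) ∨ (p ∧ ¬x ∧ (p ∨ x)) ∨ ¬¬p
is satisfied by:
  {p: True}


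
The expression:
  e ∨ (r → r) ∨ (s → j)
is always true.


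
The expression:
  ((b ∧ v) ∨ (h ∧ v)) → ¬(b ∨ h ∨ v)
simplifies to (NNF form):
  (¬b ∧ ¬h) ∨ ¬v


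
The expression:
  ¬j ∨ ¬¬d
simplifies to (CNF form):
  d ∨ ¬j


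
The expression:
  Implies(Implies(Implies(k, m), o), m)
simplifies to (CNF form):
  (m | ~k) & (m | ~o)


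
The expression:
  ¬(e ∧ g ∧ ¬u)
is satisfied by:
  {u: True, g: False, e: False}
  {g: False, e: False, u: False}
  {u: True, e: True, g: False}
  {e: True, g: False, u: False}
  {u: True, g: True, e: False}
  {g: True, u: False, e: False}
  {u: True, e: True, g: True}


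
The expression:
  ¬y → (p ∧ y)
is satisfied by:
  {y: True}


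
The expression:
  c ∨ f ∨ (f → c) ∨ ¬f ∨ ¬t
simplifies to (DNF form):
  True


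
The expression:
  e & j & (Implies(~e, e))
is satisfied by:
  {j: True, e: True}


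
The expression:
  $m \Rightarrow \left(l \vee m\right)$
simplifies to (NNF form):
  $\text{True}$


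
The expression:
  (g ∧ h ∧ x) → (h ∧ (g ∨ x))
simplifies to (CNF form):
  True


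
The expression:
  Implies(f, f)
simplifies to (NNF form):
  True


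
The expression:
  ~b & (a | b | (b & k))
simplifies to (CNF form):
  a & ~b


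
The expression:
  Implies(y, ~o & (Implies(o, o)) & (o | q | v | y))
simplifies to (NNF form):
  ~o | ~y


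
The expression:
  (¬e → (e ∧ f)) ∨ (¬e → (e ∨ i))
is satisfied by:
  {i: True, e: True}
  {i: True, e: False}
  {e: True, i: False}


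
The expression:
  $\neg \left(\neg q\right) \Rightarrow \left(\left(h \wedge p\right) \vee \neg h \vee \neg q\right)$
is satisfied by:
  {p: True, h: False, q: False}
  {h: False, q: False, p: False}
  {q: True, p: True, h: False}
  {q: True, h: False, p: False}
  {p: True, h: True, q: False}
  {h: True, p: False, q: False}
  {q: True, h: True, p: True}


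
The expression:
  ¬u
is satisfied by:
  {u: False}


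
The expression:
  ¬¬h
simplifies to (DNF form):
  h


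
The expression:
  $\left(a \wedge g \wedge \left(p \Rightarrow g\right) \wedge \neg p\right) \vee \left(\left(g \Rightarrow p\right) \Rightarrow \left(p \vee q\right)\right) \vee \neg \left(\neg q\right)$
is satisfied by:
  {q: True, g: True, p: True}
  {q: True, g: True, p: False}
  {q: True, p: True, g: False}
  {q: True, p: False, g: False}
  {g: True, p: True, q: False}
  {g: True, p: False, q: False}
  {p: True, g: False, q: False}


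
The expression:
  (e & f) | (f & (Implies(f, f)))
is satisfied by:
  {f: True}


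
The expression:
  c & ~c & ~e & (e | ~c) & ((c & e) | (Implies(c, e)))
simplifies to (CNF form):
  False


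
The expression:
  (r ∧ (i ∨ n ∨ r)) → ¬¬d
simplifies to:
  d ∨ ¬r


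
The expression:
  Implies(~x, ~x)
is always true.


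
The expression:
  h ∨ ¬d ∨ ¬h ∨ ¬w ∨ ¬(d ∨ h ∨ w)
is always true.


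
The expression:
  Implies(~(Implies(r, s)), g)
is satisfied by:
  {g: True, s: True, r: False}
  {g: True, s: False, r: False}
  {s: True, g: False, r: False}
  {g: False, s: False, r: False}
  {r: True, g: True, s: True}
  {r: True, g: True, s: False}
  {r: True, s: True, g: False}


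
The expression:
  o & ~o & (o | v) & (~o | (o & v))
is never true.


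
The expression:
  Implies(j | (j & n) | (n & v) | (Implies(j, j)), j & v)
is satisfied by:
  {j: True, v: True}


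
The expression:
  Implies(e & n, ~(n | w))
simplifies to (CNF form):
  ~e | ~n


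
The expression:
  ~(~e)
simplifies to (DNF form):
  e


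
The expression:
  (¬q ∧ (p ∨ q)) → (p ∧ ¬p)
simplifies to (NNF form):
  q ∨ ¬p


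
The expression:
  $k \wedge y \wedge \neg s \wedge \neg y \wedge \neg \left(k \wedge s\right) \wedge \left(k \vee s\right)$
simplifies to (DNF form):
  $\text{False}$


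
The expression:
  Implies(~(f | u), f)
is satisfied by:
  {u: True, f: True}
  {u: True, f: False}
  {f: True, u: False}


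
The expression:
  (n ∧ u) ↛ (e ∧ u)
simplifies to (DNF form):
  n ∧ u ∧ ¬e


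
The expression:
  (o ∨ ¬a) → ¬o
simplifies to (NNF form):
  ¬o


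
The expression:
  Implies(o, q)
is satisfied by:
  {q: True, o: False}
  {o: False, q: False}
  {o: True, q: True}


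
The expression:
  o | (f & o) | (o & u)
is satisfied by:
  {o: True}


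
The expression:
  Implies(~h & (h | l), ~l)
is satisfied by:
  {h: True, l: False}
  {l: False, h: False}
  {l: True, h: True}


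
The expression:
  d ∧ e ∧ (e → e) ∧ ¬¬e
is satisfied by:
  {e: True, d: True}


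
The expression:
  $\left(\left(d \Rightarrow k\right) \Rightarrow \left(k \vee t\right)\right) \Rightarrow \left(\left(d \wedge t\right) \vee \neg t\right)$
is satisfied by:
  {d: True, t: False}
  {t: False, d: False}
  {t: True, d: True}


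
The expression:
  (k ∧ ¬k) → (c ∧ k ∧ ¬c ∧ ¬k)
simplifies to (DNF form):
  True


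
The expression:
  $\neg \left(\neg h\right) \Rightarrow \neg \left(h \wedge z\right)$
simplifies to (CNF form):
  $\neg h \vee \neg z$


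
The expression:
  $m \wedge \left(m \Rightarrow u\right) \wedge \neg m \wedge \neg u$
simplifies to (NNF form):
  $\text{False}$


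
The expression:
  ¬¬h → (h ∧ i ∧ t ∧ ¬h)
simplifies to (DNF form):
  ¬h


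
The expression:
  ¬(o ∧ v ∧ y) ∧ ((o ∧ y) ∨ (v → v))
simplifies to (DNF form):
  ¬o ∨ ¬v ∨ ¬y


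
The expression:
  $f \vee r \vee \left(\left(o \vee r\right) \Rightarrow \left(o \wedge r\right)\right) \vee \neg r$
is always true.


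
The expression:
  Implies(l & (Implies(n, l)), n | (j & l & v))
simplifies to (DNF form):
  n | ~l | (j & v)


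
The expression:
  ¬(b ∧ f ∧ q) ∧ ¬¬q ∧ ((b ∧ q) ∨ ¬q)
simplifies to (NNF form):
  b ∧ q ∧ ¬f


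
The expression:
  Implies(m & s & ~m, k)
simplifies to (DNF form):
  True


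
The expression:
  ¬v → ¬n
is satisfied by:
  {v: True, n: False}
  {n: False, v: False}
  {n: True, v: True}


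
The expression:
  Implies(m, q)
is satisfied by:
  {q: True, m: False}
  {m: False, q: False}
  {m: True, q: True}


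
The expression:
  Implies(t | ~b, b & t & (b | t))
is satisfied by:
  {b: True}


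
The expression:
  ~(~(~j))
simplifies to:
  ~j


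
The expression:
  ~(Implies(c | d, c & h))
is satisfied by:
  {d: True, h: False, c: False}
  {c: True, h: False, d: True}
  {c: True, h: False, d: False}
  {d: True, h: True, c: False}


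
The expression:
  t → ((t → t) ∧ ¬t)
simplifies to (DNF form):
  ¬t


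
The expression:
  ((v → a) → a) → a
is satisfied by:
  {a: True, v: False}
  {v: False, a: False}
  {v: True, a: True}


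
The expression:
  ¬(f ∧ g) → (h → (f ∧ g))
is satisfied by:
  {g: True, f: True, h: False}
  {g: True, f: False, h: False}
  {f: True, g: False, h: False}
  {g: False, f: False, h: False}
  {g: True, h: True, f: True}


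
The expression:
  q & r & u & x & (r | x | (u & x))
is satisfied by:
  {r: True, u: True, x: True, q: True}


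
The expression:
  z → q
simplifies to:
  q ∨ ¬z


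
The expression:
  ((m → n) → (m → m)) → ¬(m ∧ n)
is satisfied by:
  {m: False, n: False}
  {n: True, m: False}
  {m: True, n: False}


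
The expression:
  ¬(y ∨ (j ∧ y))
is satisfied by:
  {y: False}


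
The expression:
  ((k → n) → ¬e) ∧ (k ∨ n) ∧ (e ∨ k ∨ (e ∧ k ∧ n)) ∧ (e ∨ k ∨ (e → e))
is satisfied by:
  {k: True, e: False, n: False}
  {k: True, n: True, e: False}
  {k: True, e: True, n: False}


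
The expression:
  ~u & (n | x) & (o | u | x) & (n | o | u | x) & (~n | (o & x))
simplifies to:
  x & ~u & (o | ~n)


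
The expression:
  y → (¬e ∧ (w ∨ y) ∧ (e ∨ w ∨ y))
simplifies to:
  ¬e ∨ ¬y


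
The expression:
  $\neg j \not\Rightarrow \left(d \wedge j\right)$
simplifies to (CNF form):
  $\neg j$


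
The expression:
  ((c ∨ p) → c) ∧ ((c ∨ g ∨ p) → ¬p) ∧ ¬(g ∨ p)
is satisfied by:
  {g: False, p: False}


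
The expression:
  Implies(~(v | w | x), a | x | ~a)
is always true.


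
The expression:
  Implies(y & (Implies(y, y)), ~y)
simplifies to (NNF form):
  ~y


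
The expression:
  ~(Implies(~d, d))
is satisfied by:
  {d: False}


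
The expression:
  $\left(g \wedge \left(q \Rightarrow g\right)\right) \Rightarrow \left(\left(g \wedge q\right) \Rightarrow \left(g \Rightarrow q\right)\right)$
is always true.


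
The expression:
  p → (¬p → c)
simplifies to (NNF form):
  True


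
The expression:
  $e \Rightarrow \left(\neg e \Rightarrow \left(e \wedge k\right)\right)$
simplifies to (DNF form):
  $\text{True}$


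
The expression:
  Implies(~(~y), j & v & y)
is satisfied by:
  {j: True, v: True, y: False}
  {j: True, v: False, y: False}
  {v: True, j: False, y: False}
  {j: False, v: False, y: False}
  {y: True, j: True, v: True}


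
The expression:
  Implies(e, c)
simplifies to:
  c | ~e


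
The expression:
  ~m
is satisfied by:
  {m: False}


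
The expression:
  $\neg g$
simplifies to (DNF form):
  $\neg g$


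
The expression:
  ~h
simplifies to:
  ~h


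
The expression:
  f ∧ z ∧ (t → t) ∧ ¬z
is never true.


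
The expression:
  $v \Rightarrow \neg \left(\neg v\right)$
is always true.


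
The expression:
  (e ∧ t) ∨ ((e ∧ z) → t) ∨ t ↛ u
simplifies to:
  t ∨ ¬e ∨ ¬z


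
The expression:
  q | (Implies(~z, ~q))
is always true.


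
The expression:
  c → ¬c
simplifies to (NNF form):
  ¬c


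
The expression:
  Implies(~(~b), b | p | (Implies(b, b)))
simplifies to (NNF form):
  True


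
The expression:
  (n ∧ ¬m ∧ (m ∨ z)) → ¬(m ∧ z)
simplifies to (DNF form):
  True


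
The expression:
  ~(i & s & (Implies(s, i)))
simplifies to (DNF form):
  ~i | ~s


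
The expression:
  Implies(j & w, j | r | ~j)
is always true.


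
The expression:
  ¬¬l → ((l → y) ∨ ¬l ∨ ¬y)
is always true.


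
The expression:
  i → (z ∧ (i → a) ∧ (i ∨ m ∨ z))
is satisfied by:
  {a: True, z: True, i: False}
  {a: True, z: False, i: False}
  {z: True, a: False, i: False}
  {a: False, z: False, i: False}
  {a: True, i: True, z: True}


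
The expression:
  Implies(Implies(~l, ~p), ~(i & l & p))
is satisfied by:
  {l: False, p: False, i: False}
  {i: True, l: False, p: False}
  {p: True, l: False, i: False}
  {i: True, p: True, l: False}
  {l: True, i: False, p: False}
  {i: True, l: True, p: False}
  {p: True, l: True, i: False}


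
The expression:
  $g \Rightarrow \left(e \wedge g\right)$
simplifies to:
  $e \vee \neg g$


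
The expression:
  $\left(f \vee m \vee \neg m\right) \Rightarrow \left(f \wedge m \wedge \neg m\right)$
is never true.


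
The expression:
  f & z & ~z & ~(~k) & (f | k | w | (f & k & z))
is never true.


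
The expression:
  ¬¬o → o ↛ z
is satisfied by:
  {o: False, z: False}
  {z: True, o: False}
  {o: True, z: False}


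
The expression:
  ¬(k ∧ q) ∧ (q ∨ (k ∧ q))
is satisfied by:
  {q: True, k: False}


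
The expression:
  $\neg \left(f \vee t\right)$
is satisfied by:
  {t: False, f: False}


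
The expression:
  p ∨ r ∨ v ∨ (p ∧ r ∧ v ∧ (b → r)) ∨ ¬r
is always true.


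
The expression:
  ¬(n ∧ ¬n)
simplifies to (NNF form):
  True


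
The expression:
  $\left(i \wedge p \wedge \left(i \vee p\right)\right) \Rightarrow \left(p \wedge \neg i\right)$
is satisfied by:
  {p: False, i: False}
  {i: True, p: False}
  {p: True, i: False}


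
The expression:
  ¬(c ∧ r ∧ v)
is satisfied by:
  {v: False, c: False, r: False}
  {r: True, v: False, c: False}
  {c: True, v: False, r: False}
  {r: True, c: True, v: False}
  {v: True, r: False, c: False}
  {r: True, v: True, c: False}
  {c: True, v: True, r: False}


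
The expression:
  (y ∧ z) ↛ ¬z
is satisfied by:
  {z: True, y: True}


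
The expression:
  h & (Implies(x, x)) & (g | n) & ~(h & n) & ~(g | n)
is never true.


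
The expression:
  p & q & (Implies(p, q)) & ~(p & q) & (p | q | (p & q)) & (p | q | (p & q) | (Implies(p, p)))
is never true.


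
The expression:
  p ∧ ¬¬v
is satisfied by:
  {p: True, v: True}


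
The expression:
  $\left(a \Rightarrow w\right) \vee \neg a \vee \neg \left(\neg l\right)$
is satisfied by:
  {l: True, w: True, a: False}
  {l: True, w: False, a: False}
  {w: True, l: False, a: False}
  {l: False, w: False, a: False}
  {a: True, l: True, w: True}
  {a: True, l: True, w: False}
  {a: True, w: True, l: False}


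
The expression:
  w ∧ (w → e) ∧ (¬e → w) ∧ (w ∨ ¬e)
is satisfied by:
  {e: True, w: True}


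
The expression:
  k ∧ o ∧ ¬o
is never true.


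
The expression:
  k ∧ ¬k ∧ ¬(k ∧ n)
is never true.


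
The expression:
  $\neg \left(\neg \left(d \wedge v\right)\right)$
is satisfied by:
  {d: True, v: True}


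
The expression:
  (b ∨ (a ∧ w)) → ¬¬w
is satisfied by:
  {w: True, b: False}
  {b: False, w: False}
  {b: True, w: True}


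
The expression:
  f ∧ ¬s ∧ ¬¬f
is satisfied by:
  {f: True, s: False}


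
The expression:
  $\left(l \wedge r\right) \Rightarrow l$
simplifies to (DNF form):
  $\text{True}$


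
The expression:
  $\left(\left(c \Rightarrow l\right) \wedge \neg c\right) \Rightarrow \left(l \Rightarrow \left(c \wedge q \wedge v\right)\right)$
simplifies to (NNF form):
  $c \vee \neg l$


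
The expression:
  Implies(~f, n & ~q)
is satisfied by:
  {f: True, n: True, q: False}
  {f: True, n: False, q: False}
  {q: True, f: True, n: True}
  {q: True, f: True, n: False}
  {n: True, q: False, f: False}


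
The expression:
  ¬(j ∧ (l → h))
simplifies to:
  (l ∧ ¬h) ∨ ¬j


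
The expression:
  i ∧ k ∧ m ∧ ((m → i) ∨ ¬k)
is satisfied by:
  {k: True, m: True, i: True}


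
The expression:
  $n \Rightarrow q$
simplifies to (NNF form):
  $q \vee \neg n$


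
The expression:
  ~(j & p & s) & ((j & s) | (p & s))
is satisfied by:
  {j: True, s: True, p: False}
  {p: True, s: True, j: False}


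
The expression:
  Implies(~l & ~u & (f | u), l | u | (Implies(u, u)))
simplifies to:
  True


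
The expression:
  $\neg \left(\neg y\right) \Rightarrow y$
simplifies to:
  $\text{True}$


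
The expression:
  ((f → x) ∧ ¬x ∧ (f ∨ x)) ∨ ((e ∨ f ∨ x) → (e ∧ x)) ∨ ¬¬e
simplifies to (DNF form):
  e ∨ (¬f ∧ ¬x)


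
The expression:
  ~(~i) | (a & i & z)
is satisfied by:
  {i: True}


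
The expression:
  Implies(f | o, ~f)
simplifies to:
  ~f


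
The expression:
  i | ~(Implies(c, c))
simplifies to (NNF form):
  i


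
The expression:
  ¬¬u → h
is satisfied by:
  {h: True, u: False}
  {u: False, h: False}
  {u: True, h: True}


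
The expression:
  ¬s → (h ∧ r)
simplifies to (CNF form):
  (h ∨ s) ∧ (r ∨ s)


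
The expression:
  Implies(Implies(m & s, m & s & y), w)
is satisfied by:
  {m: True, w: True, s: True, y: False}
  {m: True, w: True, s: False, y: False}
  {w: True, s: True, y: False, m: False}
  {w: True, s: False, y: False, m: False}
  {m: True, w: True, y: True, s: True}
  {m: True, w: True, y: True, s: False}
  {w: True, y: True, s: True, m: False}
  {w: True, y: True, s: False, m: False}
  {m: True, y: False, s: True, w: False}


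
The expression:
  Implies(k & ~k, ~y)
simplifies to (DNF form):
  True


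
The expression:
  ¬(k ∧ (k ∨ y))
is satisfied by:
  {k: False}


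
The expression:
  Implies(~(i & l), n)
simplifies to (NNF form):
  n | (i & l)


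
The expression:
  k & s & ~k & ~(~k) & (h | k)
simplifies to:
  False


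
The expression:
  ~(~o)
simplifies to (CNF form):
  o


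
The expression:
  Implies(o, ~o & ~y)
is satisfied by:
  {o: False}


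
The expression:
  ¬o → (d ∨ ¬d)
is always true.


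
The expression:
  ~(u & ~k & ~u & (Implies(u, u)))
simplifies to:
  True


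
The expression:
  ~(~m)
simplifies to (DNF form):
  m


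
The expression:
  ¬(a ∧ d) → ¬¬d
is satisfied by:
  {d: True}


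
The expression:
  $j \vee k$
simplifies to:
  $j \vee k$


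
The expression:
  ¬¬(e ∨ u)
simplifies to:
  e ∨ u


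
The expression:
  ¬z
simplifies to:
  ¬z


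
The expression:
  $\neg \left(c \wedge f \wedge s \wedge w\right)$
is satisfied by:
  {s: False, c: False, w: False, f: False}
  {f: True, s: False, c: False, w: False}
  {w: True, s: False, c: False, f: False}
  {f: True, w: True, s: False, c: False}
  {c: True, f: False, s: False, w: False}
  {f: True, c: True, s: False, w: False}
  {w: True, c: True, f: False, s: False}
  {f: True, w: True, c: True, s: False}
  {s: True, w: False, c: False, f: False}
  {f: True, s: True, w: False, c: False}
  {w: True, s: True, f: False, c: False}
  {f: True, w: True, s: True, c: False}
  {c: True, s: True, w: False, f: False}
  {f: True, c: True, s: True, w: False}
  {w: True, c: True, s: True, f: False}


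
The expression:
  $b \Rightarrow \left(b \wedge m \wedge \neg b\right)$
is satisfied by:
  {b: False}


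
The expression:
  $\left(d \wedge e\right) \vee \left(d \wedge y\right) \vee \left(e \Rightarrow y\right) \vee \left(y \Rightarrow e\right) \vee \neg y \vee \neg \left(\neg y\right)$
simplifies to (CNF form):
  $\text{True}$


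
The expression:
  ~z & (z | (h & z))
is never true.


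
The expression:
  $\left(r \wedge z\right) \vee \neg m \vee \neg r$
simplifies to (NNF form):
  $z \vee \neg m \vee \neg r$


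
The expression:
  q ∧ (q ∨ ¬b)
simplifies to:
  q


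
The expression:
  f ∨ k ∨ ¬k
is always true.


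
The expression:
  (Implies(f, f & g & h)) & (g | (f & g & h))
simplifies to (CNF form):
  g & (h | ~f)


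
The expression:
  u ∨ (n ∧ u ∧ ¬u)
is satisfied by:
  {u: True}


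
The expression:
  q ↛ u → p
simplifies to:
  p ∨ u ∨ ¬q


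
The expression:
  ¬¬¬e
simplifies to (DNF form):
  ¬e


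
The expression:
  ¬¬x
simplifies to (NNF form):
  x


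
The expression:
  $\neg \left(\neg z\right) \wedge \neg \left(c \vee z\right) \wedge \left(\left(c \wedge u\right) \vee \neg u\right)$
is never true.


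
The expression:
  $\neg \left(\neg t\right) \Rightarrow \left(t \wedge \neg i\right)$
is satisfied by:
  {t: False, i: False}
  {i: True, t: False}
  {t: True, i: False}
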